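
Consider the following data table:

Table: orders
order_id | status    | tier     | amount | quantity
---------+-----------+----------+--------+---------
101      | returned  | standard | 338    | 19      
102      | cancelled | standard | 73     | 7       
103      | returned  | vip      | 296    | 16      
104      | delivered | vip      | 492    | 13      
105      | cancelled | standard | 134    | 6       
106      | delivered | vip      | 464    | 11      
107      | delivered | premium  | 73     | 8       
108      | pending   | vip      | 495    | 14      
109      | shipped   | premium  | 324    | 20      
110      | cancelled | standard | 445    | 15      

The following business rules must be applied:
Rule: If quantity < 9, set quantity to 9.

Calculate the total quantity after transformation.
135

Step 1: 3 records have quantity < 9
Step 2: These records originally summed to 21
Step 3: After setting to minimum: 3 × 9 = 27
Step 4: Unaffected records sum: 108
Step 5: Final sum = 27 + 108 = 135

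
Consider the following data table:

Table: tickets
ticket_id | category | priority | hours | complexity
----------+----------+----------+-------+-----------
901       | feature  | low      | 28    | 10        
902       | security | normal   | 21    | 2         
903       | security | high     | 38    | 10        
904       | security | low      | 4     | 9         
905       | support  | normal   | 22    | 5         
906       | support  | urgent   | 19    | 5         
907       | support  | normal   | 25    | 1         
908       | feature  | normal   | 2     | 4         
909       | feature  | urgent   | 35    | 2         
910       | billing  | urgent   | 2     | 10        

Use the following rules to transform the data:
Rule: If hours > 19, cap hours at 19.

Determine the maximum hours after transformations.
19

Step 1: Original maximum hours = 38
Step 2: Apply cap at 19
Step 3: 6 records had hours > 19 and were capped
Step 4: Maximum after transformation = 19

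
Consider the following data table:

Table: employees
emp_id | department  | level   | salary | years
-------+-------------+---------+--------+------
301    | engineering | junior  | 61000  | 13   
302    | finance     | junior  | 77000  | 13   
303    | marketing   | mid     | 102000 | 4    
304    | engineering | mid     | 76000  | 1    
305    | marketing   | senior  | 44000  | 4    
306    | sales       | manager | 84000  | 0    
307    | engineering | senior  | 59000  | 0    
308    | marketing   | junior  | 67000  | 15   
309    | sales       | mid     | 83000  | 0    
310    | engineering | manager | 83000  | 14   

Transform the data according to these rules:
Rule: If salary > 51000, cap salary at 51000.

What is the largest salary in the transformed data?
51000

Step 1: Original maximum salary = 102000
Step 2: Apply cap at 51000
Step 3: 9 records had salary > 51000 and were capped
Step 4: Maximum after transformation = 51000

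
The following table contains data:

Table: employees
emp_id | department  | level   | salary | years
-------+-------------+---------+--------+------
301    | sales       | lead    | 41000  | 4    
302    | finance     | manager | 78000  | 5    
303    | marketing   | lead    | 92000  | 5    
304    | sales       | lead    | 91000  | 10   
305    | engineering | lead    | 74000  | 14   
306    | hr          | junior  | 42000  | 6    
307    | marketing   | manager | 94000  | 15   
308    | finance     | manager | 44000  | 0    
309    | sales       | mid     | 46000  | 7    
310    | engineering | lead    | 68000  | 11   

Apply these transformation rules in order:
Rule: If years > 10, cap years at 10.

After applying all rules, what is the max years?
10

Step 1: Original maximum years = 15
Step 2: Apply cap at 10
Step 3: 3 records had years > 10 and were capped
Step 4: Maximum after transformation = 10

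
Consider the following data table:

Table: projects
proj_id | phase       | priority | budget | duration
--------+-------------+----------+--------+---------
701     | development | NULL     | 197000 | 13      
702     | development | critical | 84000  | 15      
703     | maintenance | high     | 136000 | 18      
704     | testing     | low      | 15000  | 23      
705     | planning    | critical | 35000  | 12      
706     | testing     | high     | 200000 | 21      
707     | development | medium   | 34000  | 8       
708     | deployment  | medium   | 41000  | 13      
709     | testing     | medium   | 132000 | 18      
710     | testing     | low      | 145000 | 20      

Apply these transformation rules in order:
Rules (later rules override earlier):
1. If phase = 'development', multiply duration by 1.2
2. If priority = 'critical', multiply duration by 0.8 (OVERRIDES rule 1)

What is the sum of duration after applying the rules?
159.8

Step 1: Rule 2 takes priority for records with priority = 'critical'
  - 2 records: 27 × 0.8 = 21.6
Step 2: Rule 1 applies to remaining records with phase = 'development'
  - 2 records: 21 × 1.2 = 25.2
Step 3: Other records unchanged: 113
Step 4: Final sum = 21.6 + 25.2 + 113 = 159.8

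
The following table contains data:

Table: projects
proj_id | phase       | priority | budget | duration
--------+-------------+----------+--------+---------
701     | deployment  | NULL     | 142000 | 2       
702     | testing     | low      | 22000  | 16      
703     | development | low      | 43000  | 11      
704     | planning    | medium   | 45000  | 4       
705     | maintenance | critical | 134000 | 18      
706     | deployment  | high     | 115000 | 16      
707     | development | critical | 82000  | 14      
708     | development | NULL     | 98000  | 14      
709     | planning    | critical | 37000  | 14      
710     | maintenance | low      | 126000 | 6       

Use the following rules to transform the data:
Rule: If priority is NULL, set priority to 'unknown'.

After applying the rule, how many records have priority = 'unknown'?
2

Step 1: Count records where priority IS NULL
Step 2: Found 2 records with NULL priority
Step 3: These records will have priority set to 'unknown'
Step 4: Records already having priority = 'unknown': 0
Step 5: Answer: 2 + 0 = 2 records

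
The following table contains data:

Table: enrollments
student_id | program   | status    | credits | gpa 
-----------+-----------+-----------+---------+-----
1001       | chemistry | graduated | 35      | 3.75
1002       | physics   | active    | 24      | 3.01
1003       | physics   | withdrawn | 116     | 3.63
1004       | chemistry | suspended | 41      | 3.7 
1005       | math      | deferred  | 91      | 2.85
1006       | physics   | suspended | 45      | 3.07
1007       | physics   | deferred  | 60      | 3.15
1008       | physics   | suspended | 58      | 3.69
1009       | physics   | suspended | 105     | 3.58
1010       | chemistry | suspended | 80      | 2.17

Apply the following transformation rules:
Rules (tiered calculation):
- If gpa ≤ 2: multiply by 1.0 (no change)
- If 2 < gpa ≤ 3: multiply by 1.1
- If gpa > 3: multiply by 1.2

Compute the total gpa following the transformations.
38.62

Step 1: Tier 1 (gpa ≤ 2): 0 records, sum = 0 × 1.0 = 0.0
Step 2: Tier 2 (2 < gpa ≤ 3): 2 records, sum = 5.02 × 1.1 = 5.52
Step 3: Tier 3 (gpa > 3): 8 records, sum = 27.58 × 1.2 = 33.1
Step 4: Final sum = 0.0 + 5.52 + 33.1 = 38.62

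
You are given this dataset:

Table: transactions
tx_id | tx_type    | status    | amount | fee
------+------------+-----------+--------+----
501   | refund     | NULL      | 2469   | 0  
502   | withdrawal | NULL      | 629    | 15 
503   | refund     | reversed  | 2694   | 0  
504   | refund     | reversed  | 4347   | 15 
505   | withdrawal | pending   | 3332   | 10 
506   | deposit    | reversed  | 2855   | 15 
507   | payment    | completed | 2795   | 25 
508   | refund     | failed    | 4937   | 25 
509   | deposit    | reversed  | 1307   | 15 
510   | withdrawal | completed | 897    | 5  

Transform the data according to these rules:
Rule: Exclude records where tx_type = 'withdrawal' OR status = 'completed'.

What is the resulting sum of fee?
70

Step 1: Find records where tx_type = 'withdrawal' OR status = 'completed'
Step 2: 4 records match, summing to 55
Step 3: Original sum: 125
Step 4: Remaining sum = 125 - 55 = 70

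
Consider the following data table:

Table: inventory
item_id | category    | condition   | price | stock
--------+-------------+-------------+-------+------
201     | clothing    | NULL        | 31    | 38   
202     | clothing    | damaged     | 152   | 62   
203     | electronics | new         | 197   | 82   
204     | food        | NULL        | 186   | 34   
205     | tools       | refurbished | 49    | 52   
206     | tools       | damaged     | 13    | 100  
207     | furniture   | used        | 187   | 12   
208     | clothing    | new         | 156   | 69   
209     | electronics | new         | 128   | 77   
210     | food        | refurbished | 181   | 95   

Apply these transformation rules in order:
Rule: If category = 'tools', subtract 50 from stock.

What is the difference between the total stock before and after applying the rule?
100

Step 1: Original sum of stock = 621
Step 2: 2 records have category = 'tools'
Step 3: Each affected record changes by -50
Step 4: Total change = 2 × -50 = -100
Step 5: New sum = 621 + -100 = 521
Step 6: Difference = |521 - 621| = 100
        (Sum decreased by 100)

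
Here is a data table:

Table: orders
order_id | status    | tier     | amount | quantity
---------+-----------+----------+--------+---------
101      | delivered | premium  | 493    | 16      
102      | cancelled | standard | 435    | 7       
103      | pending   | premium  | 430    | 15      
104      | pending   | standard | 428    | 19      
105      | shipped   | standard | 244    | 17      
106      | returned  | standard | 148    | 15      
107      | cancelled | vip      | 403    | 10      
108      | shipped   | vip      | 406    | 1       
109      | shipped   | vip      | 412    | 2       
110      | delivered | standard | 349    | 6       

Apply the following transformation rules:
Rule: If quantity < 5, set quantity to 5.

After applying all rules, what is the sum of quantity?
115

Step 1: 2 records have quantity < 5
Step 2: These records originally summed to 3
Step 3: After setting to minimum: 2 × 5 = 10
Step 4: Unaffected records sum: 105
Step 5: Final sum = 10 + 105 = 115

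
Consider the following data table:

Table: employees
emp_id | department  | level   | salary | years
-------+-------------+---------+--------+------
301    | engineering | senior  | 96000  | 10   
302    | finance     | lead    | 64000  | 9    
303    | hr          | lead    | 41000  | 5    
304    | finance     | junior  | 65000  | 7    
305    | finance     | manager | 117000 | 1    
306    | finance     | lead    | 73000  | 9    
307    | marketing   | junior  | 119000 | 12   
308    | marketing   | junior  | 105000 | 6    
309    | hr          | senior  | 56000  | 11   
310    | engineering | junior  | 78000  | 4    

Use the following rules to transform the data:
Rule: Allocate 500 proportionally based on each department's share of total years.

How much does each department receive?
engineering: 94.59, finance: 175.68, hr: 108.11, marketing: 121.62

Step 1: Calculate total years = 74
Step 2: Calculate each department's proportion:
  engineering: 14/74 = 18.92% → 94.59
  finance: 26/74 = 35.14% → 175.68
  hr: 16/74 = 21.62% → 108.11
  marketing: 18/74 = 24.32% → 121.62
Step 3: Verify: sum of allocations ≈ 500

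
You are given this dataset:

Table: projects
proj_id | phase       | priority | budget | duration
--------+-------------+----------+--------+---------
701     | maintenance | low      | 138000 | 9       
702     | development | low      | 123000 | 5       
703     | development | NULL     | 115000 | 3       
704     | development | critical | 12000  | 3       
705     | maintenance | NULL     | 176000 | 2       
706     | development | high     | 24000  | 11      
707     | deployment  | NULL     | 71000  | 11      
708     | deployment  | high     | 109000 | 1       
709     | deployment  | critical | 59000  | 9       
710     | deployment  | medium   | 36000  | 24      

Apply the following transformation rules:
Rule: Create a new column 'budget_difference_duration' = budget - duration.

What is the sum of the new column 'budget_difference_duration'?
862922

Step 1: For each record, compute budget - duration
Example calculations:
  138000 - 9 = 137991
  123000 - 5 = 122995
  115000 - 3 = 114997
  ...
Step 2: Sum all derived values
Step 3: Total = 862922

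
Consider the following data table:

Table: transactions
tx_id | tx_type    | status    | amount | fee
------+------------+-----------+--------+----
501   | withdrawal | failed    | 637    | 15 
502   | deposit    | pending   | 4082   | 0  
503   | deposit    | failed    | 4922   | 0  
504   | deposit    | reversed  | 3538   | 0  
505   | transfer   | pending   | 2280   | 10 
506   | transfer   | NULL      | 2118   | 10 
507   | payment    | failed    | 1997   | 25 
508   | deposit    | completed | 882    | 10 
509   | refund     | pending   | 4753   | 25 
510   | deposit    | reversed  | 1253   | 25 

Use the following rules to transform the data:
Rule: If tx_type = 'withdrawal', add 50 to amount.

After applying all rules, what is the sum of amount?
26512

Step 1: Count records where tx_type = 'withdrawal': 1
Step 2: Total bonus added: 1 × 50 = 50
Step 3: Original sum of amount: 26462
Step 4: Final sum = 26462 + 50 = 26512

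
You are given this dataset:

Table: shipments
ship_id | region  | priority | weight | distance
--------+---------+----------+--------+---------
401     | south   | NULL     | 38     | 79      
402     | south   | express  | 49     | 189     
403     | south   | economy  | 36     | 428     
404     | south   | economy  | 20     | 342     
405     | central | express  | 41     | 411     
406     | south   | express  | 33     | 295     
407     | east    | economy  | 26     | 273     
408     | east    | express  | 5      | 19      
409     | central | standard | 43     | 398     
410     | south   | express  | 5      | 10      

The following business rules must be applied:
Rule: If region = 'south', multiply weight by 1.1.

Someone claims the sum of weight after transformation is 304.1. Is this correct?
No, the correct result is 314.1.

Step 1: Calculate the correct sum after transformation
Step 2: Apply multiplier 1.1 to records where region = 'south'
Step 3: Correct result = 314.1
Step 4: Claimed result = 304.1
Step 5: 314.1 ≠ 304.1
Conclusion: The claimed result is incorrect. The correct answer is 314.1.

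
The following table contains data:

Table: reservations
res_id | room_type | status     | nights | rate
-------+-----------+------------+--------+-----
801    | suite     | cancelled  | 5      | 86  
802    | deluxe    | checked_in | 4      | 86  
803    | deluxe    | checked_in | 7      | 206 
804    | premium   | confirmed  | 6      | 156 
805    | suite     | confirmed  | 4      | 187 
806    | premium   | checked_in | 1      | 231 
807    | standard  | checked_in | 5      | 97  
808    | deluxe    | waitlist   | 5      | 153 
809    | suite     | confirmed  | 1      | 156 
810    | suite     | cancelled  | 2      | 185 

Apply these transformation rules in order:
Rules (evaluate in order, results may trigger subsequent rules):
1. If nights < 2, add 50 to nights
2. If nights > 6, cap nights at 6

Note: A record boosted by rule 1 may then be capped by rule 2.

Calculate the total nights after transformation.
49

Step 1: Apply rule 1 to records with nights < 2
  - 2 records get bonus of 50
  - Of these, 2 records then exceed 6 and get capped
Step 2: Apply rule 2 to records with nights > 6
  - 1 records (original) are capped
Step 3: Calculate final sum = 49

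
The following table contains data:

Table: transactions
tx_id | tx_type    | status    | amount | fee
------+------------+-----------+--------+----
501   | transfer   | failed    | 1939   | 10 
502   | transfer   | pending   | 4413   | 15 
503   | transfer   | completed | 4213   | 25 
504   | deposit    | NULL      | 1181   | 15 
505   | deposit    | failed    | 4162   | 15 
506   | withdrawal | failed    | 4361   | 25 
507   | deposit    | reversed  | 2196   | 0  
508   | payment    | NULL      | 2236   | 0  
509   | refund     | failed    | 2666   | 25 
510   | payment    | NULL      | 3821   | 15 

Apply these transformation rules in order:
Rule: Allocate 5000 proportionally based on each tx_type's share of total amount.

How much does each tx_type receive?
deposit: 1208.64, payment: 971.05, refund: 427.41, transfer: 1693.76, withdrawal: 699.15

Step 1: Calculate total amount = 31188
Step 2: Calculate each tx_type's proportion:
  deposit: 7539/31188 = 24.17% → 1208.64
  payment: 6057/31188 = 19.42% → 971.05
  refund: 2666/31188 = 8.55% → 427.41
  transfer: 10565/31188 = 33.88% → 1693.76
  withdrawal: 4361/31188 = 13.98% → 699.15
Step 3: Verify: sum of allocations ≈ 5000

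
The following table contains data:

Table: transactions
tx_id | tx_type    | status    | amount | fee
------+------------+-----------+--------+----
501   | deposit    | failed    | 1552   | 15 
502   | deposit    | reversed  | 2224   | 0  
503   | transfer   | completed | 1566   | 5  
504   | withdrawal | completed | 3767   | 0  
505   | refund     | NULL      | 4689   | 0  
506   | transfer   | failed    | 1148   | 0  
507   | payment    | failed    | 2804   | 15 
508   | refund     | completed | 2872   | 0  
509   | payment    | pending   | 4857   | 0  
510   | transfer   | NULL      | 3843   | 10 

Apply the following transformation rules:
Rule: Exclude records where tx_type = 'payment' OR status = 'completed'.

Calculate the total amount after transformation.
13456

Step 1: Find records where tx_type = 'payment' OR status = 'completed'
Step 2: 5 records match, summing to 15866
Step 3: Original sum: 29322
Step 4: Remaining sum = 29322 - 15866 = 13456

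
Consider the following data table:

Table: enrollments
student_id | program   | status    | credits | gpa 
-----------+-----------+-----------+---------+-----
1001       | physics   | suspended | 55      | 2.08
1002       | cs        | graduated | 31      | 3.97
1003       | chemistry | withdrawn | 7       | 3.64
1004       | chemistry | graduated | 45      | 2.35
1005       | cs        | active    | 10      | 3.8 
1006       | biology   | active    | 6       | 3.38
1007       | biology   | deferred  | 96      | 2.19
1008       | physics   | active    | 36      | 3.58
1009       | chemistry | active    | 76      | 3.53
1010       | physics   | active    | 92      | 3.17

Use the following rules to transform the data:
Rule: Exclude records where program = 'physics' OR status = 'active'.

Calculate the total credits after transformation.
179

Step 1: Find records where program = 'physics' OR status = 'active'
Step 2: 6 records match, summing to 275
Step 3: Original sum: 454
Step 4: Remaining sum = 454 - 275 = 179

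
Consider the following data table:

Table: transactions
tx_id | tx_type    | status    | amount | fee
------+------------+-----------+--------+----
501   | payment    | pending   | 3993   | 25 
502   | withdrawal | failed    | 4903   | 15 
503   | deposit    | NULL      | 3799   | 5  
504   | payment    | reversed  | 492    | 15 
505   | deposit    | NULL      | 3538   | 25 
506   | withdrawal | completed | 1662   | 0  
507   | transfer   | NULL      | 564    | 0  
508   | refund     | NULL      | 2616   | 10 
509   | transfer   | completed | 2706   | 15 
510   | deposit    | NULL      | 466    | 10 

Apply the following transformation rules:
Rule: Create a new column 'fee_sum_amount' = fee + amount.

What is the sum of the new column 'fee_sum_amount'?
24859

Step 1: For each record, compute fee + amount
Example calculations:
  25 + 3993 = 4018
  15 + 4903 = 4918
  5 + 3799 = 3804
  ...
Step 2: Sum all derived values
Step 3: Total = 24859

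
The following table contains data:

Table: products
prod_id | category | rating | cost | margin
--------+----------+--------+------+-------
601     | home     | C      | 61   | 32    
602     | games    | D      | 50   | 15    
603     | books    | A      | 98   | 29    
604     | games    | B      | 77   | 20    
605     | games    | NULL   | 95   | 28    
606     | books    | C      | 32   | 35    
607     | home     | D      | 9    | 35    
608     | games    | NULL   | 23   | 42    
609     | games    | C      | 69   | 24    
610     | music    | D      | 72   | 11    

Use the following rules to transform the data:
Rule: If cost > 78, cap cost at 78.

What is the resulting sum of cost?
549

Step 1: 2 records have cost > 78
Step 2: These records originally summed to 193
Step 3: After capping: 2 × 78 = 156
Step 4: Unaffected records sum: 393
Step 5: Final sum = 156 + 393 = 549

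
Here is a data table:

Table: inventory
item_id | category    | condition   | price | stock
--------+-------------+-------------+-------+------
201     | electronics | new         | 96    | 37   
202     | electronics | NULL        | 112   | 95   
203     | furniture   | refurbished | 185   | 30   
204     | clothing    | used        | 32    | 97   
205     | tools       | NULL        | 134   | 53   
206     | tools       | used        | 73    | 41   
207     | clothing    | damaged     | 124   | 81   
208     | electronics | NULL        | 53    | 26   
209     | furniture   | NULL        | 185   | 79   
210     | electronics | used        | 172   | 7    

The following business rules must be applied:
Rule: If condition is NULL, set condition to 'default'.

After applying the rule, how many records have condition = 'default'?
4

Step 1: Count records where condition IS NULL
Step 2: Found 4 records with NULL condition
Step 3: These records will have condition set to 'default'
Step 4: Records already having condition = 'default': 0
Step 5: Answer: 4 + 0 = 4 records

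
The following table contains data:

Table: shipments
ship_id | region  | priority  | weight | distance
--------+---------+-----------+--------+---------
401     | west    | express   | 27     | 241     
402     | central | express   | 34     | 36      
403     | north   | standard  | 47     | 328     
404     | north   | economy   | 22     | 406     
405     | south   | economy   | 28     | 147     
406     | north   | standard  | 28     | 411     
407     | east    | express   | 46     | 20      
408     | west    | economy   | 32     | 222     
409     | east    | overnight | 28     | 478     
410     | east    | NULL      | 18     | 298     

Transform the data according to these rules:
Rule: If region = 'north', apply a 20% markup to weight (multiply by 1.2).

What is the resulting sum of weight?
329.4

Step 1: Records with region = 'north' have total weight = 97
Step 2: Apply multiplier: 97 × 1.2 = 116.4
Step 3: Other records total: 213
Step 4: Final sum = 116.4 + 213 = 329.4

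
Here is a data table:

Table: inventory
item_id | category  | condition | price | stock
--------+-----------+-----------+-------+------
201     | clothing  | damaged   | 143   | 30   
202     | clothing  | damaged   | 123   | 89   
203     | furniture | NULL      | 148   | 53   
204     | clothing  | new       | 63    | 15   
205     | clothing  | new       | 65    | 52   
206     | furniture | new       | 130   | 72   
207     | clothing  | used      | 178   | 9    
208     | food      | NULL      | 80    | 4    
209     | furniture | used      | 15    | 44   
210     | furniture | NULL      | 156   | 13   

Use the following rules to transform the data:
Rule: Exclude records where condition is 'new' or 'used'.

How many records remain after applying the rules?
5

Step 1: Count records to exclude
  - 3 (new) + 2 (used) = 5 records
Step 2: Total records: 10
Step 3: Remaining = 10 - 5 = 5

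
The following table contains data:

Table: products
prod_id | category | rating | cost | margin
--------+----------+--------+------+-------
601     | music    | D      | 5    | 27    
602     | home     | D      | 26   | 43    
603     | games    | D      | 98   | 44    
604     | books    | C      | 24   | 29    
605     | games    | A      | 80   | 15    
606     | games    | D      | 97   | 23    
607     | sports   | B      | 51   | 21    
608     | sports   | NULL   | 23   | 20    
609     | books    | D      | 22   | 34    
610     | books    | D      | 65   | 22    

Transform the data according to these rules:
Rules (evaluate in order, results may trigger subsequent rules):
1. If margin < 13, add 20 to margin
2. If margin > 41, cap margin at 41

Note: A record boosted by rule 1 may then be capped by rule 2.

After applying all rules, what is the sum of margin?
273

Step 1: Apply rule 1 to records with margin < 13
  - 0 records get bonus of 20
  - Of these, 0 records then exceed 41 and get capped
Step 2: Apply rule 2 to records with margin > 41
  - 2 records (original) are capped
Step 3: Calculate final sum = 273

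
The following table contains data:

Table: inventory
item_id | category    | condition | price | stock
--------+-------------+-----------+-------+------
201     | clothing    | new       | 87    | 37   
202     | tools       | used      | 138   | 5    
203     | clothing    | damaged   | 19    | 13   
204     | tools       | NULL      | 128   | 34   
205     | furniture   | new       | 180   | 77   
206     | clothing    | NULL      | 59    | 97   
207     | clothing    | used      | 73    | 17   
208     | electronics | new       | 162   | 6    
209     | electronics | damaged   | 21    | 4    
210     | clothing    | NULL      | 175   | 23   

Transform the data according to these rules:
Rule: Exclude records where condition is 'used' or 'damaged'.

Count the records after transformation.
6

Step 1: Count records to exclude
  - 2 (used) + 2 (damaged) = 4 records
Step 2: Total records: 10
Step 3: Remaining = 10 - 4 = 6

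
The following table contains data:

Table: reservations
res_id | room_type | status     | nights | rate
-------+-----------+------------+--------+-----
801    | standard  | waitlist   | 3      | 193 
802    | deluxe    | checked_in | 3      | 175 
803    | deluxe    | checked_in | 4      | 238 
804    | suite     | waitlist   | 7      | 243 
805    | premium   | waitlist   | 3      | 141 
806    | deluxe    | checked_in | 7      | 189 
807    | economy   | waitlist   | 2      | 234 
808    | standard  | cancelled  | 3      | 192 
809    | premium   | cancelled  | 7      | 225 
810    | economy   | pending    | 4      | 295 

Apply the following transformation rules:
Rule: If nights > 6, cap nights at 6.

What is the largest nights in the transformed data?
6

Step 1: Original maximum nights = 7
Step 2: Apply cap at 6
Step 3: 3 records had nights > 6 and were capped
Step 4: Maximum after transformation = 6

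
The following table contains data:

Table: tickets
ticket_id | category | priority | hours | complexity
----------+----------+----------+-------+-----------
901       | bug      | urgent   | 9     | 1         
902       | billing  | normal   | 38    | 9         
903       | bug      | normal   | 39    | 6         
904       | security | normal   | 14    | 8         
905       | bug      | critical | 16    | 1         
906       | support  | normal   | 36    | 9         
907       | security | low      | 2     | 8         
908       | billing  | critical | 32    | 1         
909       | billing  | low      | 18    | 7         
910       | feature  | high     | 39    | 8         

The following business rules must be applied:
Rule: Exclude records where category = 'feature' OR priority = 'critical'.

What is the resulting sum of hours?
156

Step 1: Find records where category = 'feature' OR priority = 'critical'
Step 2: 3 records match, summing to 87
Step 3: Original sum: 243
Step 4: Remaining sum = 243 - 87 = 156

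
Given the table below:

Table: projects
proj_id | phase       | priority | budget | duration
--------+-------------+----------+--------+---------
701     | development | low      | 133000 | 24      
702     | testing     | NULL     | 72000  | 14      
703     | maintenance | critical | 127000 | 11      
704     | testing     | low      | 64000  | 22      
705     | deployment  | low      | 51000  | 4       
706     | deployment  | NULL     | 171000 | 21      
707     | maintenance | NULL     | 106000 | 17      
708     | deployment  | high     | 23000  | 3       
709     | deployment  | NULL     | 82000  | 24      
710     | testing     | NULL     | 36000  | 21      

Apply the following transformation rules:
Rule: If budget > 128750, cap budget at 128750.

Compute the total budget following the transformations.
818500

Step 1: 2 records have budget > 128750
Step 2: These records originally summed to 304000
Step 3: After capping: 2 × 128750 = 257500
Step 4: Unaffected records sum: 561000
Step 5: Final sum = 257500 + 561000 = 818500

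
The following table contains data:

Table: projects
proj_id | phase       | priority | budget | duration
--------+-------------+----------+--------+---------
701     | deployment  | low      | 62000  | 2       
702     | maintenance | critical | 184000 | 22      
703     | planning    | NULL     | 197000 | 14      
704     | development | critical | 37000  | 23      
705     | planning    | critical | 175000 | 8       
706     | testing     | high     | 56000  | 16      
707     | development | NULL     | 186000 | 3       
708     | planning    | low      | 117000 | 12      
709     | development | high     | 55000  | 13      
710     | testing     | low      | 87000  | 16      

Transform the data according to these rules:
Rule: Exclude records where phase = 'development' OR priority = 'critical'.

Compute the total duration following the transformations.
60

Step 1: Find records where phase = 'development' OR priority = 'critical'
Step 2: 5 records match, summing to 69
Step 3: Original sum: 129
Step 4: Remaining sum = 129 - 69 = 60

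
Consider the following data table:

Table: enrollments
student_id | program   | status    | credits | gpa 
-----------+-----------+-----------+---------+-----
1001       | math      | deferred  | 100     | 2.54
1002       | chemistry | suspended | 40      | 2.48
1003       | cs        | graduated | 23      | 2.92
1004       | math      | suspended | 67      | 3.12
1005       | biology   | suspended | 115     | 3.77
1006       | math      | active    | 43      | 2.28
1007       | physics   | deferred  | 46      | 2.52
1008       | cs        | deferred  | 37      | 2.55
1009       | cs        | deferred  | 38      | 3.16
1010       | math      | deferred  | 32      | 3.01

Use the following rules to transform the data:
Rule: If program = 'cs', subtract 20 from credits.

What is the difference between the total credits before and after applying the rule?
60

Step 1: Original sum of credits = 541
Step 2: 3 records have program = 'cs'
Step 3: Each affected record changes by -20
Step 4: Total change = 3 × -20 = -60
Step 5: New sum = 541 + -60 = 481
Step 6: Difference = |481 - 541| = 60
        (Sum decreased by 60)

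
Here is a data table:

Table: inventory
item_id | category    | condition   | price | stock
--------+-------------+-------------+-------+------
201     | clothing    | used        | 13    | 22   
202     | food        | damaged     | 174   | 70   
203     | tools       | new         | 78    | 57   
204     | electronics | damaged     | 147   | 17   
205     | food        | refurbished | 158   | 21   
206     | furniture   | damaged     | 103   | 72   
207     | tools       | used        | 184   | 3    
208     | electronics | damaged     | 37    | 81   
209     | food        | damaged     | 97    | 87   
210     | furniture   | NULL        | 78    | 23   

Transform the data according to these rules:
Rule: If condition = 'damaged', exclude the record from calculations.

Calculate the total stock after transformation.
126

Step 1: Identify records where condition = 'damaged'
Step 2: The excluded records sum to 327
Step 3: Original total stock = 453
Step 4: Remaining total = 453 - 327 = 126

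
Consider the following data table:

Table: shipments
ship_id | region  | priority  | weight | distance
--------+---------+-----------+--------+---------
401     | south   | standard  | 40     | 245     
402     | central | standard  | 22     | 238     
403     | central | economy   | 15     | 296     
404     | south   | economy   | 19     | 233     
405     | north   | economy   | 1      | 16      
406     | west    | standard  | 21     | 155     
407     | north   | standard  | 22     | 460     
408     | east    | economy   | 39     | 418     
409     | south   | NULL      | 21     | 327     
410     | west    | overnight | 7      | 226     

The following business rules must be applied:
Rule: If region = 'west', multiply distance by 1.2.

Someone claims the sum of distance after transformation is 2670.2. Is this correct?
No, the correct result is 2690.2.

Step 1: Calculate the correct sum after transformation
Step 2: Apply multiplier 1.2 to records where region = 'west'
Step 3: Correct result = 2690.2
Step 4: Claimed result = 2670.2
Step 5: 2690.2 ≠ 2670.2
Conclusion: The claimed result is incorrect. The correct answer is 2690.2.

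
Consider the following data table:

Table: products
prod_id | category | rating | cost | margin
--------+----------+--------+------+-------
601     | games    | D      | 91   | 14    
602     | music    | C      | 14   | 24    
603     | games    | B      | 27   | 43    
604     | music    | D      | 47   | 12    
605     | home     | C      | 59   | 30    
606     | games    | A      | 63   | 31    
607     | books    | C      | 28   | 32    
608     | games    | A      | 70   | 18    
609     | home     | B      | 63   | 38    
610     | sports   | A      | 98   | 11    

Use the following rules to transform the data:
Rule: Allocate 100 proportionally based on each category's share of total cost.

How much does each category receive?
books: 5.0, games: 44.82, home: 21.79, music: 10.89, sports: 17.5

Step 1: Calculate total cost = 560
Step 2: Calculate each category's proportion:
  books: 28/560 = 5.00% → 5.0
  games: 251/560 = 44.82% → 44.82
  home: 122/560 = 21.79% → 21.79
  music: 61/560 = 10.89% → 10.89
  sports: 98/560 = 17.50% → 17.5
Step 3: Verify: sum of allocations ≈ 100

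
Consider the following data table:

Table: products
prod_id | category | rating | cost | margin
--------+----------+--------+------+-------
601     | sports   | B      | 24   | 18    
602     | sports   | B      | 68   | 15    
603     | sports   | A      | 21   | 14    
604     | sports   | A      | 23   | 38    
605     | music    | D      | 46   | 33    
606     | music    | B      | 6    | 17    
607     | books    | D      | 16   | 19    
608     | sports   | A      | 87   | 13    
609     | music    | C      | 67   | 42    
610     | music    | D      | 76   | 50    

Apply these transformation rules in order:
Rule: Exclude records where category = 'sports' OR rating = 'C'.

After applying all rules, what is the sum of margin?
119

Step 1: Find records where category = 'sports' OR rating = 'C'
Step 2: 6 records match, summing to 140
Step 3: Original sum: 259
Step 4: Remaining sum = 259 - 140 = 119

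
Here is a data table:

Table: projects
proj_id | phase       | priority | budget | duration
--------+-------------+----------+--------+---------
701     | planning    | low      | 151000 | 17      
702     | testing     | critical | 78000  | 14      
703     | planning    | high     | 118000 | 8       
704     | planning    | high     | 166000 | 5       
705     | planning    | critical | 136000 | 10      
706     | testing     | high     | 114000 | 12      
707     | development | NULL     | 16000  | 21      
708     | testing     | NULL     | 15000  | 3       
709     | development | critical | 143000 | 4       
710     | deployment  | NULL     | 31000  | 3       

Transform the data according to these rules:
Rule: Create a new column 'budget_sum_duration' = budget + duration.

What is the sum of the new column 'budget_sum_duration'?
968097

Step 1: For each record, compute budget + duration
Example calculations:
  151000 + 17 = 151017
  78000 + 14 = 78014
  118000 + 8 = 118008
  ...
Step 2: Sum all derived values
Step 3: Total = 968097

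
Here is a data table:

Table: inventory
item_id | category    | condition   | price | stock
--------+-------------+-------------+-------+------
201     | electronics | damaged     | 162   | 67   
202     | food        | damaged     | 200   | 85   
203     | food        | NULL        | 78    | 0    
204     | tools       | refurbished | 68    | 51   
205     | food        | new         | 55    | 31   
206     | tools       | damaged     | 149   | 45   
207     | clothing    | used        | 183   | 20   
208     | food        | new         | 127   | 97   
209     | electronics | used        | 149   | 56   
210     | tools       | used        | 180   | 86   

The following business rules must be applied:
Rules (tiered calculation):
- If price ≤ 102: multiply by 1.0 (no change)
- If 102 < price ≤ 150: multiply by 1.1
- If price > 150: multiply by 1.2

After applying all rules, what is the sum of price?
1538.5

Step 1: Tier 1 (price ≤ 102): 3 records, sum = 201 × 1.0 = 201.0
Step 2: Tier 2 (102 < price ≤ 150): 3 records, sum = 425 × 1.1 = 467.5
Step 3: Tier 3 (price > 150): 4 records, sum = 725 × 1.2 = 870.0
Step 4: Final sum = 201.0 + 467.5 + 870.0 = 1538.5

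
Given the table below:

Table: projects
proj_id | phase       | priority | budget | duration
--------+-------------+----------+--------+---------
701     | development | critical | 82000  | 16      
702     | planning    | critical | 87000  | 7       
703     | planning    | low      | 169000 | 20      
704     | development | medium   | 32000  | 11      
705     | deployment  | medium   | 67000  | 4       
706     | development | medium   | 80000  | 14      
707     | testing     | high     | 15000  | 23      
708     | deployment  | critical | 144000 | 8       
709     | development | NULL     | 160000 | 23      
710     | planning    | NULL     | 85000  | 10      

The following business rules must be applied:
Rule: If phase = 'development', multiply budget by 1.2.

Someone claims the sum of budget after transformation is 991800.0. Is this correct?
Yes, the result is correct.

Step 1: Calculate the correct sum after transformation
Step 2: Apply multiplier 1.2 to records where phase = 'development'
Step 3: Correct result = 991800.0
Step 4: Claimed result = 991800.0
Step 5: 991800.0 = 991800.0 ✓
Conclusion: The claimed result is correct.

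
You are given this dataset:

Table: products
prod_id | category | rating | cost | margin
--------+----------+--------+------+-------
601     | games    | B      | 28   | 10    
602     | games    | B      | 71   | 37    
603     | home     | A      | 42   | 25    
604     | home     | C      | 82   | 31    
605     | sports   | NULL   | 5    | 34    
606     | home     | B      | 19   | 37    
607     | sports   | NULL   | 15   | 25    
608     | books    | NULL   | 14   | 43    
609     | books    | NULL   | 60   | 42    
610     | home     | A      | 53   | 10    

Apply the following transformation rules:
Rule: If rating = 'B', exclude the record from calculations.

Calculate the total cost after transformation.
271

Step 1: Identify records where rating = 'B'
Step 2: The excluded records sum to 118
Step 3: Original total cost = 389
Step 4: Remaining total = 389 - 118 = 271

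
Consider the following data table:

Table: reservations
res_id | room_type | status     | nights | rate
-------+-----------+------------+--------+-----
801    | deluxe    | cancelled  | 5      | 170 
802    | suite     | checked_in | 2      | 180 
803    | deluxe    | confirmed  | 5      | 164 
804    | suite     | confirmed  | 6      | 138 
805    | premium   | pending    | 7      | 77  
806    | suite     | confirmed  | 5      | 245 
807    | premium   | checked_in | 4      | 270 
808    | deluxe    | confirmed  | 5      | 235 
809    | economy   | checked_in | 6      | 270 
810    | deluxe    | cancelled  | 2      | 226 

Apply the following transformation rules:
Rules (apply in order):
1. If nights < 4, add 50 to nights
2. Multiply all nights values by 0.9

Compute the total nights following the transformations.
132.3

Step 1: Apply Rule 1 - Add 50 to records with nights < 4
  - 2 records affected: 4 + (2 × 50) = 104
  - Unaffected records: 43
  - Sum after Rule 1: 147
Step 2: Apply Rule 2 - Multiply all by 0.9
  - 147 × 0.9 = 132.3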